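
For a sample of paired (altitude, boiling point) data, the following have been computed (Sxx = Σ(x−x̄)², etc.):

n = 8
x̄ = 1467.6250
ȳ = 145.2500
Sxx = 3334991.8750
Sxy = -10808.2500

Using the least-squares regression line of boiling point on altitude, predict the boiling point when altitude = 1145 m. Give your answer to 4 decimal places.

146.2956

b = Sxy/Sxx = -10808.25/3334991.875 = -0.003241
a = ȳ − b·x̄ = 145.25 − (-0.003241)·1467.625 = 150.006371
ŷ(1145) = a + b·1145 = 150.006371 + (-0.003241)·1145 = 146.295583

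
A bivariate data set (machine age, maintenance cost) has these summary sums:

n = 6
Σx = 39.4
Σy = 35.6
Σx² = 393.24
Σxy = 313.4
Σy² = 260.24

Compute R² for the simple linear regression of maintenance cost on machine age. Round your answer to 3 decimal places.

Sxx = Σx² − (Σx)²/n = 393.24 − 258.726667 = 134.513333
Sxy = Σxy − (Σx)(Σy)/n = 313.4 − 233.773333 = 79.626667
Syy = Σy² − (Σy)²/n = 260.24 − 211.226667 = 49.013333
R² = Sxy²/(Sxx·Syy) = (79.626667)²/(134.513333·49.013333) = 0.961695

0.962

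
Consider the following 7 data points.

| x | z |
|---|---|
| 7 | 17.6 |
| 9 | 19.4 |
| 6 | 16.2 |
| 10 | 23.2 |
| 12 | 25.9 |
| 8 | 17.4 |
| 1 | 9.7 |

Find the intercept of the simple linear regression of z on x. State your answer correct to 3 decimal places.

7.500

n = 7, Σx = 53, Σy = 129.4, Σxy = 1086.7, Σx² = 475
Sxx = Σx² − (Σx)²/n = 475 − 401.285714 = 73.714286
Sxy = Σxy − (Σx)(Σy)/n = 1086.7 − 979.742857 = 106.957143
b = Sxy/Sxx = 106.957143/73.714286 = 1.450969
a = ȳ − b·x̄ = 18.485714 − 1.450969·7.571429 = 7.499806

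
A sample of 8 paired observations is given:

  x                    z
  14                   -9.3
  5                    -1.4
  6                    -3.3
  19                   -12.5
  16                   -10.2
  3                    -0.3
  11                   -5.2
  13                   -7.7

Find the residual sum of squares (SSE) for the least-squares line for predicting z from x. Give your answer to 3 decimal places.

n = 8, Σx = 87, Σy = -49.9, Σxy = -715.9, Σx² = 1173, Σy² = 446.05
Sxx = Σx² − (Σx)²/n = 1173 − 946.125 = 226.875
Sxy = Σxy − (Σx)(Σy)/n = -715.9 − (-542.6625) = -173.2375
Syy = Σy² − (Σy)²/n = 446.05 − 311.25125 = 134.79875
b = Sxy/Sxx = -173.2375/226.875 = -0.763581
SSE = Syy − b·Sxy = 134.79875 − (-0.763581)·(-173.2375) = 2.517840

2.518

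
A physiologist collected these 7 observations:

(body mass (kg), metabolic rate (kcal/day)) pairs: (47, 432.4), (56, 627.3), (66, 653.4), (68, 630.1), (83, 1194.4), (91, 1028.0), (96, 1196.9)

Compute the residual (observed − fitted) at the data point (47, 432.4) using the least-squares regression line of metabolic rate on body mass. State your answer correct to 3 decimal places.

13.529

n = 7, Σx = 507, Σy = 5762.5, Σxy = 449008.4, Σx² = 38711
Sxx = Σx² − (Σx)²/n = 38711 − 36721.285714 = 1989.714286
Sxy = Σxy − (Σx)(Σy)/n = 449008.4 − 417369.642857 = 31638.757143
b = Sxy/Sxx = 31638.757143/1989.714286 = 15.901156
a = ȳ − b·x̄ = 823.214286 − 15.901156·72.428571 = -328.483723
ŷ(47) = -328.483723 + 15.901156·47 = 418.870606
residual = y − ŷ = 432.4 − 418.870606 = 13.529394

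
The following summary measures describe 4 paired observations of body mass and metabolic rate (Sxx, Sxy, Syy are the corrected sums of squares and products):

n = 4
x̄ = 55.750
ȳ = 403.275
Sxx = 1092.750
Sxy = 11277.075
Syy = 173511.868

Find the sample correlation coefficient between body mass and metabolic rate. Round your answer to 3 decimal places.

r = Sxy/√(Sxx·Syy) = 11277.075/√(189605093.757) = 11277.075/13769.716546 = 0.818977

0.819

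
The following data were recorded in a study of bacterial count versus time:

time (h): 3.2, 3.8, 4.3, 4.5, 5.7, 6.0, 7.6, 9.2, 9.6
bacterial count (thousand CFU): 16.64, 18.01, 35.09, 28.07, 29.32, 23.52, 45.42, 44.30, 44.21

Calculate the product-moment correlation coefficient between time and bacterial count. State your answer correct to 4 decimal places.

n = 9, Σx = 53.9, Σy = 284.58, Σxy = 1884.3, Σx² = 366.47, Σy² = 10013.326
Sxx = Σx² − (Σx)²/n = 366.47 − 322.801111 = 43.668889
Sxy = Σxy − (Σx)(Σy)/n = 1884.3 − 1704.318 = 179.982
Syy = Σy² − (Σy)²/n = 10013.326 − 8998.4196 = 1014.9064
r = Sxy/√(Sxx·Syy) = 179.982/√(44319.834814) = 179.982/210.522766 = 0.854929

0.8549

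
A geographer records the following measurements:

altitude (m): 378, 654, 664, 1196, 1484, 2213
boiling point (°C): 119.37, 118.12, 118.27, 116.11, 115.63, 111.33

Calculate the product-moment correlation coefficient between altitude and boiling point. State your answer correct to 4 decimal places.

n = 6, Σx = 6589, Σy = 698.83, Σxy = 757739.39, Σx² = 9541537, Σy² = 81435.5221
Sxx = Σx² − (Σx)²/n = 9541537 − 7235820.166667 = 2305716.833333
Sxy = Σxy − (Σx)(Σy)/n = 757739.39 − 767431.811667 = -9692.421667
Syy = Σy² − (Σy)²/n = 81435.5221 − 81393.894817 = 41.627283
r = Sxy/√(Sxx·Syy) = -9692.421667/√(95980727.907603) = -9692.421667/9796.975447 = -0.989328

-0.9893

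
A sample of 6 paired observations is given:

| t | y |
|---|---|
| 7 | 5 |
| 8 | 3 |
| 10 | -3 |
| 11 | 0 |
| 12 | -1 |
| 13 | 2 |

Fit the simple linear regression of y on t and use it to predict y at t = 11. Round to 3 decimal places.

0.441

n = 6, Σx = 61, Σy = 6, Σxy = 43, Σx² = 647
Sxx = Σx² − (Σx)²/n = 647 − 620.166667 = 26.833333
Sxy = Σxy − (Σx)(Σy)/n = 43 − 61 = -18
b = Sxy/Sxx = -18/26.833333 = -0.670807
a = ȳ − b·x̄ = 1 − (-0.670807)·10.166667 = 7.819876
ŷ(11) = a + b·11 = 7.819876 + (-0.670807)·11 = 0.440994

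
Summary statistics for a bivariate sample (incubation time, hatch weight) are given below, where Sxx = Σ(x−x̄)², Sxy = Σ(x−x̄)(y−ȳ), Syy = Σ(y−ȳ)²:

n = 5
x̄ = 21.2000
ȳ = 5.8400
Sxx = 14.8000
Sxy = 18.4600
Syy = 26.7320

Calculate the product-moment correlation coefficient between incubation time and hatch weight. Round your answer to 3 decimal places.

r = Sxy/√(Sxx·Syy) = 18.46/√(395.6336) = 18.46/19.890540 = 0.928079

0.928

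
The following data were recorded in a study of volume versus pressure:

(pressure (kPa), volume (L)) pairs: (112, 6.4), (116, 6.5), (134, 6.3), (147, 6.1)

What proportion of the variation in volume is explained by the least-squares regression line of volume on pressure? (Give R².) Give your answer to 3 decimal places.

0.858

n = 4, Σx = 509, Σy = 25.3, Σxy = 3211.7, Σx² = 65565, Σy² = 160.11
Sxx = Σx² − (Σx)²/n = 65565 − 64770.25 = 794.75
Sxy = Σxy − (Σx)(Σy)/n = 3211.7 − 3219.425 = -7.725
Syy = Σy² − (Σy)²/n = 160.11 − 160.0225 = 0.0875
R² = Sxy²/(Sxx·Syy) = (-7.725)²/(794.75·0.0875) = 0.858140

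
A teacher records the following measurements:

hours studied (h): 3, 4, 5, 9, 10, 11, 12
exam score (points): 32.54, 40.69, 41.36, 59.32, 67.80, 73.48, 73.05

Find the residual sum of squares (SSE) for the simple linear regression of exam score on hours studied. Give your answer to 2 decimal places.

29.84

n = 7, Σx = 54, Σy = 388.24, Σxy = 3363.94, Σx² = 496, Σy² = 23276.4926
Sxx = Σx² − (Σx)²/n = 496 − 416.571429 = 79.428571
Sxy = Σxy − (Σx)(Σy)/n = 3363.94 − 2994.994286 = 368.945714
Syy = Σy² − (Σy)²/n = 23276.4926 − 21532.899657 = 1743.592943
b = Sxy/Sxx = 368.945714/79.428571 = 4.645
SSE = Syy − b·Sxy = 1743.592943 − 4.645·368.945714 = 29.8401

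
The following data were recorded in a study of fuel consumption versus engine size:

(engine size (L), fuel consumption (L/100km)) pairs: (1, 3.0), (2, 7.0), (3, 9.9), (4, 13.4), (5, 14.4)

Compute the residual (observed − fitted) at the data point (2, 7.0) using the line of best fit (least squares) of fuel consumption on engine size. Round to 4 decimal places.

n = 5, Σx = 15, Σy = 47.7, Σxy = 172.3, Σx² = 55
Sxx = Σx² − (Σx)²/n = 55 − 45 = 10
Sxy = Σxy − (Σx)(Σy)/n = 172.3 − 143.1 = 29.2
b = Sxy/Sxx = 29.2/10 = 2.92
a = ȳ − b·x̄ = 9.54 − 2.92·3 = 0.78
ŷ(2) = 0.78 + 2.92·2 = 6.62
residual = y − ŷ = 7.0 − 6.62 = 0.38

0.3800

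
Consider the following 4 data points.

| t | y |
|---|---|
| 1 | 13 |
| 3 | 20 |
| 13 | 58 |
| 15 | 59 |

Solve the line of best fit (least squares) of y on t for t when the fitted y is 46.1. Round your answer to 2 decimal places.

n = 4, Σx = 32, Σy = 150, Σxy = 1712, Σx² = 404
Sxx = Σx² − (Σx)²/n = 404 − 256 = 148
Sxy = Σxy − (Σx)(Σy)/n = 1712 − 1200 = 512
b = Sxy/Sxx = 512/148 = 3.459459
a = ȳ − b·x̄ = 37.5 − 3.459459·8 = 9.824324
Set a + b·x = 46.1: x = (46.1 − 9.824324) / 3.459459 = 10.485938

10.49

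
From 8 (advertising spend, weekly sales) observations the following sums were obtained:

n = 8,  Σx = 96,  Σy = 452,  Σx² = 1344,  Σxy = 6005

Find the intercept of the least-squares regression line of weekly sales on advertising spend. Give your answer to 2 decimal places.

Sxx = Σx² − (Σx)²/n = 1344 − 1152 = 192
Sxy = Σxy − (Σx)(Σy)/n = 6005 − 5424 = 581
b = Sxy/Sxx = 581/192 = 3.026042
a = ȳ − b·x̄ = 56.5 − 3.026042·12 = 20.1875

20.19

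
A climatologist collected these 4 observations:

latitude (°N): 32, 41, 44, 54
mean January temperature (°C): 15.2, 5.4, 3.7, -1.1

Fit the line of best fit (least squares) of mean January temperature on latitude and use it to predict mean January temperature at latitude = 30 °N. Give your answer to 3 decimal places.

15.132

n = 4, Σx = 171, Σy = 23.2, Σxy = 811.2, Σx² = 7557
Sxx = Σx² − (Σx)²/n = 7557 − 7310.25 = 246.75
Sxy = Σxy − (Σx)(Σy)/n = 811.2 − 991.8 = -180.6
b = Sxy/Sxx = -180.6/246.75 = -0.731915
a = ȳ − b·x̄ = 5.8 − (-0.731915)·42.75 = 37.089362
ŷ(30) = a + b·30 = 37.089362 + (-0.731915)·30 = 15.131915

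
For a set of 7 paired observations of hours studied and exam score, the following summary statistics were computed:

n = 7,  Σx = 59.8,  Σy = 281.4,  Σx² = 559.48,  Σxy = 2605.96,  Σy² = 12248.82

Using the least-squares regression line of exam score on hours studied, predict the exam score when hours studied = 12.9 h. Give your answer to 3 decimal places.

Sxx = Σx² − (Σx)²/n = 559.48 − 510.862857 = 48.617143
Sxy = Σxy − (Σx)(Σy)/n = 2605.96 − 2403.96 = 202
b = Sxy/Sxx = 202/48.617143 = 4.154913
a = ȳ − b·x̄ = 40.2 − 4.154913·8.542857 = 4.705172
ŷ(12.9) = a + b·12.9 = 4.705172 + 4.154913·12.9 = 58.303550

58.304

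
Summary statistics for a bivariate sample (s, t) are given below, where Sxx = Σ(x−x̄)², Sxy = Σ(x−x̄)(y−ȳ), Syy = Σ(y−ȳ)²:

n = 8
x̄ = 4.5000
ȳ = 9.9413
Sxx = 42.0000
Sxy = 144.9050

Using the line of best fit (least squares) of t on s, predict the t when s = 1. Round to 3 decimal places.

b = Sxy/Sxx = 144.905/42 = 3.450119
a = ȳ − b·x̄ = 9.9413 − 3.450119·4.5 = -5.584236
ŷ(1) = a + b·1 = -5.584236 + 3.450119·1 = -2.134117

-2.134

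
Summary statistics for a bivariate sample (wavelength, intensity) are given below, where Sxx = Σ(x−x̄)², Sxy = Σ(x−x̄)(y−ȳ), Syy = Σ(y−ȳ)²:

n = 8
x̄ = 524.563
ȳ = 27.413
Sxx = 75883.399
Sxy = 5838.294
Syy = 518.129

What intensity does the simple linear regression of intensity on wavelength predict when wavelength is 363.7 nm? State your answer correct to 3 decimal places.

b = Sxy/Sxx = 5838.294/75883.399 = 0.076938
a = ȳ − b·x̄ = 27.413 − 0.076938·524.563 = -12.945669
ŷ(363.7) = a + b·363.7 = -12.945669 + 0.076938·363.7 = 15.036571

15.037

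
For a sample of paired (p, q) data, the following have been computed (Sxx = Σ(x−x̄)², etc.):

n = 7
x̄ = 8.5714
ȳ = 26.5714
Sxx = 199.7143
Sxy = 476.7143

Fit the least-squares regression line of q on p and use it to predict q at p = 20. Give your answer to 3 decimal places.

b = Sxy/Sxx = 476.7143/199.7143 = 2.386981
a = ȳ − b·x̄ = 26.5714 − 2.386981·8.5714 = 6.111628
ŷ(20) = a + b·20 = 6.111628 + 2.386981·20 = 53.851255

53.851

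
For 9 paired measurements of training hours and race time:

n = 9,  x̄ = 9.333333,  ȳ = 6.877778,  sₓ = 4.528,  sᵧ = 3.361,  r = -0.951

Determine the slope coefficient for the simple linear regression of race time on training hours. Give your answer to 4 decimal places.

b = r · sᵧ/sₓ = -0.951 · 3.361/4.528 = -0.705899

-0.7059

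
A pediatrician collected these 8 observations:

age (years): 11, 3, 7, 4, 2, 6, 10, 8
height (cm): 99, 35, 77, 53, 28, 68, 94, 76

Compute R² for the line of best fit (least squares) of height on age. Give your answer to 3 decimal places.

n = 8, Σx = 51, Σy = 530, Σxy = 3957, Σx² = 399, Σy² = 39784
Sxx = Σx² − (Σx)²/n = 399 − 325.125 = 73.875
Sxy = Σxy − (Σx)(Σy)/n = 3957 − 3378.75 = 578.25
Syy = Σy² − (Σy)²/n = 39784 − 35112.5 = 4671.5
R² = Sxy²/(Sxx·Syy) = (578.25)²/(73.875·4671.5) = 0.968897

0.969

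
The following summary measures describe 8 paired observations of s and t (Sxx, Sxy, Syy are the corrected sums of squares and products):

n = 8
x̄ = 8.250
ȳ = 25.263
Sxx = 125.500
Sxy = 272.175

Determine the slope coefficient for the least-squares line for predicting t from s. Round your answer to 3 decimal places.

b = Sxy/Sxx = 272.175/125.5 = 2.168725

2.169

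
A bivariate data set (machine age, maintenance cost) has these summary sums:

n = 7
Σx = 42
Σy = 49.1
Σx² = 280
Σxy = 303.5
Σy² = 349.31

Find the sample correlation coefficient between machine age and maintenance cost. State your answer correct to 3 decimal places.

Sxx = Σx² − (Σx)²/n = 280 − 252 = 28
Sxy = Σxy − (Σx)(Σy)/n = 303.5 − 294.6 = 8.9
Syy = Σy² − (Σy)²/n = 349.31 − 344.401429 = 4.908571
r = Sxy/√(Sxx·Syy) = 8.9/√(137.44) = 8.9/11.723481 = 0.759160

0.759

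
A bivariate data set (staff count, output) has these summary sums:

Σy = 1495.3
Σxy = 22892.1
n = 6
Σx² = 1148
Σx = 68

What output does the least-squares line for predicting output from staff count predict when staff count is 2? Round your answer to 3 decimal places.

Sxx = Σx² − (Σx)²/n = 1148 − 770.666667 = 377.333333
Sxy = Σxy − (Σx)(Σy)/n = 22892.1 − 16946.733333 = 5945.366667
b = Sxy/Sxx = 5945.366667/377.333333 = 15.756272
a = ȳ − b·x̄ = 249.216667 − 15.756272·11.333333 = 70.645583
ŷ(2) = a + b·2 = 70.645583 + 15.756272·2 = 102.158127

102.158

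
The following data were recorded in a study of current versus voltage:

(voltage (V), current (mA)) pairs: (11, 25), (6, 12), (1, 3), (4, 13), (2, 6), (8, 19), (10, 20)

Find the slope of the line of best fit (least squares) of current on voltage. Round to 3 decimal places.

n = 7, Σx = 42, Σy = 98, Σxy = 766, Σx² = 342
Sxx = Σx² − (Σx)²/n = 342 − 252 = 90
Sxy = Σxy − (Σx)(Σy)/n = 766 − 588 = 178
b = Sxy/Sxx = 178/90 = 1.977778

1.978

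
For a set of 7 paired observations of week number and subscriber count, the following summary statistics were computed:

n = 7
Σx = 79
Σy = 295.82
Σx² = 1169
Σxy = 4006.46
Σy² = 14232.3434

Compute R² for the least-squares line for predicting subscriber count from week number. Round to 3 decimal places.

Sxx = Σx² − (Σx)²/n = 1169 − 891.571429 = 277.428571
Sxy = Σxy − (Σx)(Σy)/n = 4006.46 − 3338.54 = 667.92
Syy = Σy² − (Σy)²/n = 14232.3434 − 12501.3532 = 1730.9902
R² = Sxy²/(Sxx·Syy) = (667.92)²/(277.428571·1730.9902) = 0.928973

0.929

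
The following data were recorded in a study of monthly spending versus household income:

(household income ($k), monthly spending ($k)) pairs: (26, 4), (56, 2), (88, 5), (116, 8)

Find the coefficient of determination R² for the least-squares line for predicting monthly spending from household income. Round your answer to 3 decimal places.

0.594

n = 4, Σx = 286, Σy = 19, Σxy = 1584, Σx² = 25012, Σy² = 109
Sxx = Σx² − (Σx)²/n = 25012 − 20449 = 4563
Sxy = Σxy − (Σx)(Σy)/n = 1584 − 1358.5 = 225.5
Syy = Σy² − (Σy)²/n = 109 − 90.25 = 18.75
R² = Sxy²/(Sxx·Syy) = (225.5)²/(4563·18.75) = 0.594349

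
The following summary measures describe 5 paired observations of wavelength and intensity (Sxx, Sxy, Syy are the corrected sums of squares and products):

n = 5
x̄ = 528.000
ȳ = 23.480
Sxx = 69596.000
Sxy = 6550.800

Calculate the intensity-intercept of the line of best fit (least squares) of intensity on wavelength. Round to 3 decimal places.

-26.219

b = Sxy/Sxx = 6550.8/69596 = 0.094126
a = ȳ − b·x̄ = 23.48 − 0.094126·528 = -26.218580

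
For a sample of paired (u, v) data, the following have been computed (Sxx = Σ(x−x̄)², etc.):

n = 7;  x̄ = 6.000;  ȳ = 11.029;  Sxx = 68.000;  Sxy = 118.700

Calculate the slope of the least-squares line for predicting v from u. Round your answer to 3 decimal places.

1.746

b = Sxy/Sxx = 118.7/68 = 1.745588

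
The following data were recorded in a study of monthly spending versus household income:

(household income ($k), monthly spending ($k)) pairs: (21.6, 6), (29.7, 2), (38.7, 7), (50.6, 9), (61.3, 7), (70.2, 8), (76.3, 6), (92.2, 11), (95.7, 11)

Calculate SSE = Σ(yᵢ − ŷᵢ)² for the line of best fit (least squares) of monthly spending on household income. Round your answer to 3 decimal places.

n = 9, Σx = 536.3, Σy = 67, Σxy = 4430.7, Σx² = 37573.45, Σy² = 561
Sxx = Σx² − (Σx)²/n = 37573.45 − 31957.521111 = 5615.928889
Sxy = Σxy − (Σx)(Σy)/n = 4430.7 − 3992.455556 = 438.244444
Syy = Σy² − (Σy)²/n = 561 − 498.777778 = 62.222222
b = Sxy/Sxx = 438.244444/5615.928889 = 0.078036
SSE = Syy − b·Sxy = 62.222222 − 0.078036·438.244444 = 28.023393

28.023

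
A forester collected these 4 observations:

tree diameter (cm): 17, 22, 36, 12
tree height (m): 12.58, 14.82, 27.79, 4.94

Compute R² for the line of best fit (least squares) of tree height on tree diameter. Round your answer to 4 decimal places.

n = 4, Σx = 87, Σy = 60.13, Σxy = 1599.62, Σx² = 2213, Σy² = 1174.5765
Sxx = Σx² − (Σx)²/n = 2213 − 1892.25 = 320.75
Sxy = Σxy − (Σx)(Σy)/n = 1599.62 − 1307.8275 = 291.7925
Syy = Σy² − (Σy)²/n = 1174.5765 − 903.904225 = 270.672275
R² = Sxy²/(Sxx·Syy) = (291.7925)²/(320.75·270.672275) = 0.980704

0.9807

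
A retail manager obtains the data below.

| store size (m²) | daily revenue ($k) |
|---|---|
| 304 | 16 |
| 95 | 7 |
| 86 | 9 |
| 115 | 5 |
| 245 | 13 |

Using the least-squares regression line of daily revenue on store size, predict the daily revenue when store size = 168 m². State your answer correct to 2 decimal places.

9.96

n = 5, Σx = 845, Σy = 50, Σxy = 10063, Σx² = 182087
Sxx = Σx² − (Σx)²/n = 182087 − 142805 = 39282
Sxy = Σxy − (Σx)(Σy)/n = 10063 − 8450 = 1613
b = Sxy/Sxx = 1613/39282 = 0.041062
a = ȳ − b·x̄ = 10 − 0.041062·169 = 3.060511
ŷ(168) = a + b·168 = 3.060511 + 0.041062·168 = 9.958938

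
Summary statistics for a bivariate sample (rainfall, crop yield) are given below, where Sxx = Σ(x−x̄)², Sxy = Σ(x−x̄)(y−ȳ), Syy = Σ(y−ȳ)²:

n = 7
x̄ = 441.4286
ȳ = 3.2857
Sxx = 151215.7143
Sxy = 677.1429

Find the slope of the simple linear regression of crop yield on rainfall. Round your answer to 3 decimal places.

b = Sxy/Sxx = 677.1429/151215.7143 = 0.004478

0.004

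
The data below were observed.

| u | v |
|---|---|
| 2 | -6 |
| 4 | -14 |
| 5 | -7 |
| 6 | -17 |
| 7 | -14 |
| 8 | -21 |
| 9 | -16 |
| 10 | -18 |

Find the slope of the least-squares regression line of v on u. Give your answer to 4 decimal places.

n = 8, Σx = 51, Σy = -113, Σxy = -795, Σx² = 375
Sxx = Σx² − (Σx)²/n = 375 − 325.125 = 49.875
Sxy = Σxy − (Σx)(Σy)/n = -795 − (-720.375) = -74.625
b = Sxy/Sxx = -74.625/49.875 = -1.496241

-1.4962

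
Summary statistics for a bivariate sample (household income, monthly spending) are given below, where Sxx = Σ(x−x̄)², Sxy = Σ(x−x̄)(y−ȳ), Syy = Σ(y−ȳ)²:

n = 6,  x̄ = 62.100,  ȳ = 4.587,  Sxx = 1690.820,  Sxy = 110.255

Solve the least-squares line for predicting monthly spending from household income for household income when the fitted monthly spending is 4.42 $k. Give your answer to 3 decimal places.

59.539

b = Sxy/Sxx = 110.255/1690.82 = 0.065208
a = ȳ − b·x̄ = 4.587 − 0.065208·62.1 = 0.537583
Set a + b·x = 4.42: x = (4.42 − 0.537583) / 0.065208 = 59.538965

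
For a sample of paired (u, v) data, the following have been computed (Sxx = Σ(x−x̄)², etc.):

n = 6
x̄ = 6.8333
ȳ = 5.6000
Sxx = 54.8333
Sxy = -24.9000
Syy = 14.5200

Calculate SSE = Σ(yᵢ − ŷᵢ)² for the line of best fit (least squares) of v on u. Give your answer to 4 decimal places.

b = Sxy/Sxx = -24.9/54.8333 = -0.454104
SSE = Syy − b·Sxy = 14.52 − (-0.454104)·(-24.9) = 3.212820

3.2128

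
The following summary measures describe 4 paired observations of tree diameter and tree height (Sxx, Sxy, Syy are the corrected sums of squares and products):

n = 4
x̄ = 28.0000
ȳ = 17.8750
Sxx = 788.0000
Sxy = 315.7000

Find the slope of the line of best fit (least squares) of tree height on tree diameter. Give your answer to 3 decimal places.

b = Sxy/Sxx = 315.7/788 = 0.400635

0.401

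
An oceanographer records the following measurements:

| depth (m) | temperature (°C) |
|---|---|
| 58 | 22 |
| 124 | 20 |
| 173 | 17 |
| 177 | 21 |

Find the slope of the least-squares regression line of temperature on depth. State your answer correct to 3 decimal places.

-0.024

n = 4, Σx = 532, Σy = 80, Σxy = 10414, Σx² = 79998
Sxx = Σx² − (Σx)²/n = 79998 − 70756 = 9242
Sxy = Σxy − (Σx)(Σy)/n = 10414 − 10640 = -226
b = Sxy/Sxx = -226/9242 = -0.024454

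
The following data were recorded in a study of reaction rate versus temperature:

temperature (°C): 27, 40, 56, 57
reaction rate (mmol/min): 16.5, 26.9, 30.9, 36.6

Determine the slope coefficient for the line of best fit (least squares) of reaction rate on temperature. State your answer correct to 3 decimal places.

0.566

n = 4, Σx = 180, Σy = 110.9, Σxy = 5338.1, Σx² = 8714
Sxx = Σx² − (Σx)²/n = 8714 − 8100 = 614
Sxy = Σxy − (Σx)(Σy)/n = 5338.1 − 4990.5 = 347.6
b = Sxy/Sxx = 347.6/614 = 0.566124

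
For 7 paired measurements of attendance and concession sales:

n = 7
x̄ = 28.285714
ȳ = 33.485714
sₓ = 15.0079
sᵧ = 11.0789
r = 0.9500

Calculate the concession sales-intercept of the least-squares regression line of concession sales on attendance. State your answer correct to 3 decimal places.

b = r · sᵧ/sₓ = 0.95 · 11.0789/15.0079 = 0.701294
a = ȳ − b·x̄ = 33.485714 − 0.701294·28.285714 = 13.649103

13.649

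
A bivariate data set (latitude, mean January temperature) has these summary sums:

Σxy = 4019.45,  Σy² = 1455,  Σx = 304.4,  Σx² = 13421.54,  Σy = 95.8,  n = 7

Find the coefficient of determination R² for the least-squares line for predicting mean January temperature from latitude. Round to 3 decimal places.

Sxx = Σx² − (Σx)²/n = 13421.54 − 13237.051429 = 184.488571
Sxy = Σxy − (Σx)(Σy)/n = 4019.45 − 4165.931429 = -146.481429
Syy = Σy² − (Σy)²/n = 1455 − 1311.091429 = 143.908571
R² = Sxy²/(Sxx·Syy) = (-146.481429)²/(184.488571·143.908571) = 0.808182

0.808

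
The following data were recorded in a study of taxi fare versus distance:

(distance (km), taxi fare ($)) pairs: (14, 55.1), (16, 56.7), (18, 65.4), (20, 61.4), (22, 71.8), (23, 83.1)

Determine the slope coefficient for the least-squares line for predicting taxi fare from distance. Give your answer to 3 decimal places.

n = 6, Σx = 113, Σy = 393.5, Σxy = 7574.7, Σx² = 2189
Sxx = Σx² − (Σx)²/n = 2189 − 2128.166667 = 60.833333
Sxy = Σxy − (Σx)(Σy)/n = 7574.7 − 7410.916667 = 163.783333
b = Sxy/Sxx = 163.783333/60.833333 = 2.692329

2.692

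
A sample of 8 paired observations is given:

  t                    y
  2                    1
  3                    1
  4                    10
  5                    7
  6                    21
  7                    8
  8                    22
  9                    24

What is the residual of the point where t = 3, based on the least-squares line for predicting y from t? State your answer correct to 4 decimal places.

n = 8, Σx = 44, Σy = 94, Σxy = 654, Σx² = 284
Sxx = Σx² − (Σx)²/n = 284 − 242 = 42
Sxy = Σxy − (Σx)(Σy)/n = 654 − 517 = 137
b = Sxy/Sxx = 137/42 = 3.261905
a = ȳ − b·x̄ = 11.75 − 3.261905·5.5 = -6.190476
ŷ(3) = -6.190476 + 3.261905·3 = 3.595238
residual = y − ŷ = 1 − 3.595238 = -2.595238

-2.5952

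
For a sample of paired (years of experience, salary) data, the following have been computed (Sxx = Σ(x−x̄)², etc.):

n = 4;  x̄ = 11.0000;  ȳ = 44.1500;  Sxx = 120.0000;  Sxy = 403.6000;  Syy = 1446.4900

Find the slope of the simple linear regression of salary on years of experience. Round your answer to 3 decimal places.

3.363

b = Sxy/Sxx = 403.6/120 = 3.363333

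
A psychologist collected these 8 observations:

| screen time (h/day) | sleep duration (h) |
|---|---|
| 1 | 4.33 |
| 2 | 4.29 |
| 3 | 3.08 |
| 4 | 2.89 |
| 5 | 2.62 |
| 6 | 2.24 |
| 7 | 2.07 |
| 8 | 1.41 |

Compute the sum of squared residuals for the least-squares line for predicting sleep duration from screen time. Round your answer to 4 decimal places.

0.4082

n = 8, Σx = 36, Σy = 22.93, Σxy = 86.02, Σx² = 204, Σy² = 73.1465
Sxx = Σx² − (Σx)²/n = 204 − 162 = 42
Sxy = Σxy − (Σx)(Σy)/n = 86.02 − 103.185 = -17.165
Syy = Σy² − (Σy)²/n = 73.1465 − 65.723112 = 7.423387
b = Sxy/Sxx = -17.165/42 = -0.408690
SSE = Syy − b·Sxy = 7.423387 − (-0.408690)·(-17.165) = 0.408215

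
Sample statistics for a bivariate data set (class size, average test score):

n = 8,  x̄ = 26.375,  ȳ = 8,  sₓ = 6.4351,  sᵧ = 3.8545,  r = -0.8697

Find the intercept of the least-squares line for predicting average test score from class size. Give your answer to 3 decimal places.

b = r · sᵧ/sₓ = -0.8697 · 3.8545/6.4351 = -0.520933
a = ȳ − b·x̄ = 8 − (-0.520933)·26.375 = 21.739619

21.740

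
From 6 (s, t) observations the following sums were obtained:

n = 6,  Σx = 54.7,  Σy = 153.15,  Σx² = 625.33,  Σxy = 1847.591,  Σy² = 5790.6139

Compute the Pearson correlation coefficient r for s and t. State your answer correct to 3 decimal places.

0.925

Sxx = Σx² − (Σx)²/n = 625.33 − 498.681667 = 126.648333
Sxy = Σxy − (Σx)(Σy)/n = 1847.591 − 1396.2175 = 451.3735
Syy = Σy² − (Σy)²/n = 5790.6139 − 3909.15375 = 1881.46015
r = Sxy/√(Sxx·Syy) = 451.3735/√(238283.792231) = 451.3735/488.143209 = 0.924674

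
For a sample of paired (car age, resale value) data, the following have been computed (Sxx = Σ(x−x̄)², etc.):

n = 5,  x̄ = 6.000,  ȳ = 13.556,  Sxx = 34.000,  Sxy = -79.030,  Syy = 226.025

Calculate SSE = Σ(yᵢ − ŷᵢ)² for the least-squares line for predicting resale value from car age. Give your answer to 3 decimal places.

b = Sxy/Sxx = -79.03/34 = -2.324412
SSE = Syy − b·Sxy = 226.025 − (-2.324412)·(-79.03) = 42.326738

42.327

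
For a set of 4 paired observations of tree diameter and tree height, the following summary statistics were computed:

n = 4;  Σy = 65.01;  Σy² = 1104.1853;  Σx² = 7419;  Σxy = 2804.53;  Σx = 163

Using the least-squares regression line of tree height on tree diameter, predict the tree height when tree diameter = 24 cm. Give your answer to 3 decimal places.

Sxx = Σx² − (Σx)²/n = 7419 − 6642.25 = 776.75
Sxy = Σxy − (Σx)(Σy)/n = 2804.53 − 2649.1575 = 155.3725
b = Sxy/Sxx = 155.3725/776.75 = 0.200029
a = ȳ − b·x̄ = 16.2525 − 0.200029·40.75 = 8.101320
ŷ(24) = a + b·24 = 8.101320 + 0.200029·24 = 12.902015

12.902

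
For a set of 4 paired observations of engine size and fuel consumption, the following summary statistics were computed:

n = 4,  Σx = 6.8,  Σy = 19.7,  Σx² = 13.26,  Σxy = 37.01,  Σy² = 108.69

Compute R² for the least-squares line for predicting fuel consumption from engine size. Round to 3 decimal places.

Sxx = Σx² − (Σx)²/n = 13.26 − 11.56 = 1.7
Sxy = Σxy − (Σx)(Σy)/n = 37.01 − 33.49 = 3.52
Syy = Σy² − (Σy)²/n = 108.69 − 97.0225 = 11.6675
R² = Sxy²/(Sxx·Syy) = (3.52)²/(1.7·11.6675) = 0.624681

0.625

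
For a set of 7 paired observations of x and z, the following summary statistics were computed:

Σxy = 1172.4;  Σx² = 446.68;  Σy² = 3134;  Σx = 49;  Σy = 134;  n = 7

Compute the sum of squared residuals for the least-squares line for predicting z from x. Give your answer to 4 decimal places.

Sxx = Σx² − (Σx)²/n = 446.68 − 343 = 103.68
Sxy = Σxy − (Σx)(Σy)/n = 1172.4 − 938 = 234.4
Syy = Σy² − (Σy)²/n = 3134 − 2565.142857 = 568.857143
b = Sxy/Sxx = 234.4/103.68 = 2.260802
SSE = Syy − b·Sxy = 568.857143 − 2.260802·234.4 = 38.925044

38.9250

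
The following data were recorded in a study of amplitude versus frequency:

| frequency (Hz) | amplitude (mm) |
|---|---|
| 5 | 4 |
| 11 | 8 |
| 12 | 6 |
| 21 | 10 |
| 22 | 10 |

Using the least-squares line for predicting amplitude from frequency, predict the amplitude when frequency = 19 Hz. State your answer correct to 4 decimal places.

9.2340

n = 5, Σx = 71, Σy = 38, Σxy = 610, Σx² = 1215
Sxx = Σx² − (Σx)²/n = 1215 − 1008.2 = 206.8
Sxy = Σxy − (Σx)(Σy)/n = 610 − 539.6 = 70.4
b = Sxy/Sxx = 70.4/206.8 = 0.340426
a = ȳ − b·x̄ = 7.6 − 0.340426·14.2 = 2.765957
ŷ(19) = a + b·19 = 2.765957 + 0.340426·19 = 9.234043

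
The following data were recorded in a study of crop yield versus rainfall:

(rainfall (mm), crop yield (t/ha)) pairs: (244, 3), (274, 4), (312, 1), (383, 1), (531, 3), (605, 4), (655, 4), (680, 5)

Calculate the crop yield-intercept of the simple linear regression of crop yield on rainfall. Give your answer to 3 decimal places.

n = 8, Σx = 3684, Σy = 25, Σxy = 12556, Σx² = 1918056
Sxx = Σx² − (Σx)²/n = 1918056 − 1696482 = 221574
Sxy = Σxy − (Σx)(Σy)/n = 12556 − 11512.5 = 1043.5
b = Sxy/Sxx = 1043.5/221574 = 0.004709
a = ȳ − b·x̄ = 3.125 − 0.004709·460.5 = 0.956281

0.956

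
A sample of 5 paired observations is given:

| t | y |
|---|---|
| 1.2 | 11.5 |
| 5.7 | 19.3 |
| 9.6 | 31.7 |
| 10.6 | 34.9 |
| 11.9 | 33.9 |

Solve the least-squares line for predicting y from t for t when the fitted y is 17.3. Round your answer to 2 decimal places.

n = 5, Σx = 39, Σy = 131.3, Σxy = 1201.48, Σx² = 380.06
Sxx = Σx² − (Σx)²/n = 380.06 − 304.2 = 75.86
Sxy = Σxy − (Σx)(Σy)/n = 1201.48 − 1024.14 = 177.34
b = Sxy/Sxx = 177.34/75.86 = 2.337727
a = ȳ − b·x̄ = 26.26 − 2.337727·7.8 = 8.025726
Set a + b·x = 17.3: x = (17.3 − 8.025726) / 2.337727 = 3.967218

3.97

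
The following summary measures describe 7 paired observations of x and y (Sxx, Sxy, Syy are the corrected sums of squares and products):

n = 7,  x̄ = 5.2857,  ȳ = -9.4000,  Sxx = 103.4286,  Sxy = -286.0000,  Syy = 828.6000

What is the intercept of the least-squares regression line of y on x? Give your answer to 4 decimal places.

b = Sxy/Sxx = -286/103.4286 = -2.765193
a = ȳ − b·x̄ = -9.4 − (-2.765193)·5.2857 = 5.215979

5.2160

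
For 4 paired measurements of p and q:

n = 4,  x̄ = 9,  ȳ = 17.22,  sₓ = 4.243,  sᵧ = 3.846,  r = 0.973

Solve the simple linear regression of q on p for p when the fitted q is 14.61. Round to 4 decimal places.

b = r · sᵧ/sₓ = 0.973 · 3.846/4.243 = 0.881960
a = ȳ − b·x̄ = 17.22 − 0.881960·9 = 9.282356
Set a + b·x = 14.61: x = (14.61 − 9.282356) / 0.881960 = 6.040683

6.0407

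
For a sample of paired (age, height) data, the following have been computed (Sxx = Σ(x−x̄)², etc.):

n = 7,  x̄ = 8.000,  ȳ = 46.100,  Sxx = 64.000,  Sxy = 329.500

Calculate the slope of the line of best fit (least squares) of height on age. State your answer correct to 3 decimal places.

5.148

b = Sxy/Sxx = 329.5/64 = 5.148438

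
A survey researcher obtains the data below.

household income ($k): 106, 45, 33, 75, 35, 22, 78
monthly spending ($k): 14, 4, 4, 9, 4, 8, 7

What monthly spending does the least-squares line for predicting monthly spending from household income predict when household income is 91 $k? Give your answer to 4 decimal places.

10.3633

n = 7, Σx = 394, Σy = 50, Σxy = 3333, Σx² = 27768
Sxx = Σx² − (Σx)²/n = 27768 − 22176.571429 = 5591.428571
Sxy = Σxy − (Σx)(Σy)/n = 3333 − 2814.285714 = 518.714286
b = Sxy/Sxx = 518.714286/5591.428571 = 0.092770
a = ȳ − b·x̄ = 7.142857 − 0.092770·56.285714 = 1.921257
ŷ(91) = a + b·91 = 1.921257 + 0.092770·91 = 10.363286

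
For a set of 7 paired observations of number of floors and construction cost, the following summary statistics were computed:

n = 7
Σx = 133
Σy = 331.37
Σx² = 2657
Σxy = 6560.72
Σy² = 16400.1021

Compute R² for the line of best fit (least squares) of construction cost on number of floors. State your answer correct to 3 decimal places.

0.755

Sxx = Σx² − (Σx)²/n = 2657 − 2527 = 130
Sxy = Σxy − (Σx)(Σy)/n = 6560.72 − 6296.03 = 264.69
Syy = Σy² − (Σy)²/n = 16400.1021 − 15686.582414 = 713.519686
R² = Sxy²/(Sxx·Syy) = (264.69)²/(130·713.519686) = 0.755311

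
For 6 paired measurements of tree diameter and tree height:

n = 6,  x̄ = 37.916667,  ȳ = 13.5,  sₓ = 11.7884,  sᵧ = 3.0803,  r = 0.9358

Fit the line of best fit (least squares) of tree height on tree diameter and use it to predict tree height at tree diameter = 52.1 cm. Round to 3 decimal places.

b = r · sᵧ/sₓ = 0.9358 · 3.0803/11.7884 = 0.244524
a = ȳ − b·x̄ = 13.5 − 0.244524·37.916667 = 4.228471
ŷ(52.1) = a + b·52.1 = 4.228471 + 0.244524·52.1 = 16.968163

16.968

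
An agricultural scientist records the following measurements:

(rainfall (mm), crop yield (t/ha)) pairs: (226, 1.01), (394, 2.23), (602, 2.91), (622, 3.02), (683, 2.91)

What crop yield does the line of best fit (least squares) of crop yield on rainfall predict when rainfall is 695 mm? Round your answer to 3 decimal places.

n = 5, Σx = 2527, Σy = 12.08, Σxy = 6724.67, Σx² = 1422089
Sxx = Σx² − (Σx)²/n = 1422089 − 1277145.8 = 144943.2
Sxy = Σxy − (Σx)(Σy)/n = 6724.67 − 6105.232 = 619.438
b = Sxy/Sxx = 619.438/144943.2 = 0.004274
a = ȳ − b·x̄ = 2.416 − 0.004274·505.4 = 0.256092
ŷ(695) = a + b·695 = 0.256092 + 0.004274·695 = 3.226286

3.226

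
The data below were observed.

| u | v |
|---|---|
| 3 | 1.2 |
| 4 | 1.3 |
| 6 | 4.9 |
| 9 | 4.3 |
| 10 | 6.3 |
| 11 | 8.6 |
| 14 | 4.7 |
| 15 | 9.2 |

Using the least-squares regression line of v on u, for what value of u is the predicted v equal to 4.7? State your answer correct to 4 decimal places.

8.3320

n = 8, Σx = 72, Σy = 40.5, Σxy = 438.3, Σx² = 784
Sxx = Σx² − (Σx)²/n = 784 − 648 = 136
Sxy = Σxy − (Σx)(Σy)/n = 438.3 − 364.5 = 73.8
b = Sxy/Sxx = 73.8/136 = 0.542647
a = ȳ − b·x̄ = 5.0625 − 0.542647·9 = 0.178676
Set a + b·x = 4.7: x = (4.7 − 0.178676) / 0.542647 = 8.331978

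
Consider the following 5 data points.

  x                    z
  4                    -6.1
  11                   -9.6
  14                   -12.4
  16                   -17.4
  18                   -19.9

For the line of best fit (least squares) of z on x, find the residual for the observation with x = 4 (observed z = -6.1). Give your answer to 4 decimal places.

-1.4007

n = 5, Σx = 63, Σy = -65.4, Σxy = -940.2, Σx² = 913
Sxx = Σx² − (Σx)²/n = 913 − 793.8 = 119.2
Sxy = Σxy − (Σx)(Σy)/n = -940.2 − (-824.04) = -116.16
b = Sxy/Sxx = -116.16/119.2 = -0.974497
a = ȳ − b·x̄ = -13.08 − (-0.974497)·12.6 = -0.801342
ŷ(4) = -0.801342 + (-0.974497)·4 = -4.699329
residual = y − ŷ = -6.1 − (-4.699329) = -1.400671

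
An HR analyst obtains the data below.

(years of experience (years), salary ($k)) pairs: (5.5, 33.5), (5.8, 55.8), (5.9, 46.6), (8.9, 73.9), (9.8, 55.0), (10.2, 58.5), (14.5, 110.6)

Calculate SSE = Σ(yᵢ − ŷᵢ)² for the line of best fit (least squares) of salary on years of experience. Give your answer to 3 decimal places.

832.017

n = 7, Σx = 60.6, Σy = 433.9, Σxy = 4179.94, Σx² = 588.24, Σy² = 30548.27
Sxx = Σx² − (Σx)²/n = 588.24 − 524.622857 = 63.617143
Sxy = Σxy − (Σx)(Σy)/n = 4179.94 − 3756.334286 = 423.605714
Syy = Σy² − (Σy)²/n = 30548.27 − 26895.601429 = 3652.668571
b = Sxy/Sxx = 423.605714/63.617143 = 6.658672
SSE = Syy − b·Sxy = 3652.668571 − 6.658672·423.605714 = 832.016887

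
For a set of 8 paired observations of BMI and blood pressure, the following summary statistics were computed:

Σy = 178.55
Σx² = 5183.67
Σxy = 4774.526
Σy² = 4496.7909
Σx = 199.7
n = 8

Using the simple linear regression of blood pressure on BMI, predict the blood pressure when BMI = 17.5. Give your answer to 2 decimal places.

10.39

Sxx = Σx² − (Σx)²/n = 5183.67 − 4985.01125 = 198.65875
Sxy = Σxy − (Σx)(Σy)/n = 4774.526 − 4457.054375 = 317.471625
b = Sxy/Sxx = 317.471625/198.65875 = 1.598075
a = ȳ − b·x̄ = 22.31875 − 1.598075·24.9625 = -17.573203
ŷ(17.5) = a + b·17.5 = -17.573203 + 1.598075·17.5 = 10.393114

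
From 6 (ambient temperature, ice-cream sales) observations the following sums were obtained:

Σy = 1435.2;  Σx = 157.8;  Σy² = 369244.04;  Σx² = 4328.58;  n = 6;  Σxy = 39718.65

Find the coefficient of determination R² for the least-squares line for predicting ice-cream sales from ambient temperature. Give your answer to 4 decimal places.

Sxx = Σx² − (Σx)²/n = 4328.58 − 4150.14 = 178.44
Sxy = Σxy − (Σx)(Σy)/n = 39718.65 − 37745.76 = 1972.89
Syy = Σy² − (Σy)²/n = 369244.04 − 343299.84 = 25944.2
R² = Sxy²/(Sxx·Syy) = (1972.89)²/(178.44·25944.2) = 0.840762

0.8408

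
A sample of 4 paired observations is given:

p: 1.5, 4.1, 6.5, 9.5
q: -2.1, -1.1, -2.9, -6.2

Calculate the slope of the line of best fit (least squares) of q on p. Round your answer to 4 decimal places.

-0.5438

n = 4, Σx = 21.6, Σy = -12.3, Σxy = -85.41, Σx² = 151.56
Sxx = Σx² − (Σx)²/n = 151.56 − 116.64 = 34.92
Sxy = Σxy − (Σx)(Σy)/n = -85.41 − (-66.42) = -18.99
b = Sxy/Sxx = -18.99/34.92 = -0.543814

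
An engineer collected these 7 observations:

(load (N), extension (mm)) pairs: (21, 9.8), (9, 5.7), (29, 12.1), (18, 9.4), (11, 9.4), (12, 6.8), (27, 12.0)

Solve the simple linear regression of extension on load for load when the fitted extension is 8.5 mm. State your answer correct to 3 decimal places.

n = 7, Σx = 127, Σy = 65.2, Σxy = 1286.2, Σx² = 2681
Sxx = Σx² − (Σx)²/n = 2681 − 2304.142857 = 376.857143
Sxy = Σxy − (Σx)(Σy)/n = 1286.2 − 1182.914286 = 103.285714
b = Sxy/Sxx = 103.285714/376.857143 = 0.274071
a = ȳ − b·x̄ = 9.314286 − 0.274071·18.142857 = 4.341850
Set a + b·x = 8.5: x = (8.5 − 4.341850) / 0.274071 = 15.171784

15.172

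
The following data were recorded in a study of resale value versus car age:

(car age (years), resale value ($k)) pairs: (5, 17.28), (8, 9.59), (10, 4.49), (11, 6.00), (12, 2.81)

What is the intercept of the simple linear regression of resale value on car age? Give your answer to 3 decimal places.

26.501

n = 5, Σx = 46, Σy = 40.17, Σxy = 307.74, Σx² = 454
Sxx = Σx² − (Σx)²/n = 454 − 423.2 = 30.8
Sxy = Σxy − (Σx)(Σy)/n = 307.74 − 369.564 = -61.824
b = Sxy/Sxx = -61.824/30.8 = -2.007273
a = ȳ − b·x̄ = 8.034 − (-2.007273)·9.2 = 26.500909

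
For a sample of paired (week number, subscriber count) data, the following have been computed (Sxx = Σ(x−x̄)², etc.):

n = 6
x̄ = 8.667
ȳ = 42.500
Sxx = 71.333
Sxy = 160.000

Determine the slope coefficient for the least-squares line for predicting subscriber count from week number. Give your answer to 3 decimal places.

2.243

b = Sxy/Sxx = 160/71.333 = 2.243001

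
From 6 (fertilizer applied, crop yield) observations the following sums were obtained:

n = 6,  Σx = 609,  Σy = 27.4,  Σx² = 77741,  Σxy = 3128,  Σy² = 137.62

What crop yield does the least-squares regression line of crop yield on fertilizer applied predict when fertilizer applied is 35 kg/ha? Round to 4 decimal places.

3.1183

Sxx = Σx² − (Σx)²/n = 77741 − 61813.5 = 15927.5
Sxy = Σxy − (Σx)(Σy)/n = 3128 − 2781.1 = 346.9
b = Sxy/Sxx = 346.9/15927.5 = 0.021780
a = ȳ − b·x̄ = 4.566667 − 0.021780·101.5 = 2.356003
ŷ(35) = a + b·35 = 2.356003 + 0.021780·35 = 3.118301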